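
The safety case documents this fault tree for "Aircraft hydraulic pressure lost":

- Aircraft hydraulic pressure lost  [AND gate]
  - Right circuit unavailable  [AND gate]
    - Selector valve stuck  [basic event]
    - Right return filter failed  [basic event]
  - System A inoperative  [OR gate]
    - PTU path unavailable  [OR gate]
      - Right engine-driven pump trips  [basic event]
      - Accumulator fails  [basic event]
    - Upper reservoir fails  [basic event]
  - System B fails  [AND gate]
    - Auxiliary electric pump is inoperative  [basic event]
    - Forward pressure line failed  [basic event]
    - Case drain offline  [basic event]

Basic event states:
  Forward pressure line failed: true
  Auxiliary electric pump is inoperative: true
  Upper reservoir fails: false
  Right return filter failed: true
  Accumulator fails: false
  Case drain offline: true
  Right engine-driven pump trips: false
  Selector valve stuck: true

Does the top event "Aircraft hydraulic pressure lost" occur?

Right circuit unavailable [AND]: Selector valve stuck=occurs, Right return filter failed=occurs → all inputs occur → occurs.
PTU path unavailable [OR]: Right engine-driven pump trips=not, Accumulator fails=not → no input occurs → does not occur.
System A inoperative [OR]: PTU path unavailable=not, Upper reservoir fails=not → no input occurs → does not occur.
System B fails [AND]: Auxiliary electric pump is inoperative=occurs, Forward pressure line failed=occurs, Case drain offline=occurs → all inputs occur → occurs.
Aircraft hydraulic pressure lost [AND]: Right circuit unavailable=occurs, System A inoperative=not, System B fails=occurs → not all inputs occur → does not occur.

No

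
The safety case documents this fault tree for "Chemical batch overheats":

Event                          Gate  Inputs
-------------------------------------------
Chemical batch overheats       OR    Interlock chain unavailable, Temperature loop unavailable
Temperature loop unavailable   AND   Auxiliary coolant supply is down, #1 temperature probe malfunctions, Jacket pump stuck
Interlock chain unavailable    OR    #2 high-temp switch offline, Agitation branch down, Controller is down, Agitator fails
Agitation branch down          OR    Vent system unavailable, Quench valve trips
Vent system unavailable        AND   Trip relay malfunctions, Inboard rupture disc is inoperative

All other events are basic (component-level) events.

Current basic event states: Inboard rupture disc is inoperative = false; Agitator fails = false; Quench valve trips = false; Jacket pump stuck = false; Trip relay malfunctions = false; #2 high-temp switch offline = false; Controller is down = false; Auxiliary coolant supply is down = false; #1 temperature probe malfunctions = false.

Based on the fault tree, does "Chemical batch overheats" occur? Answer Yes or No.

No

Vent system unavailable [AND]: Trip relay malfunctions=not, Inboard rupture disc is inoperative=not → not all inputs occur → does not occur.
Agitation branch down [OR]: Vent system unavailable=not, Quench valve trips=not → no input occurs → does not occur.
Interlock chain unavailable [OR]: #2 high-temp switch offline=not, Agitation branch down=not, Controller is down=not, Agitator fails=not → no input occurs → does not occur.
Temperature loop unavailable [AND]: Auxiliary coolant supply is down=not, #1 temperature probe malfunctions=not, Jacket pump stuck=not → not all inputs occur → does not occur.
Chemical batch overheats [OR]: Interlock chain unavailable=not, Temperature loop unavailable=not → no input occurs → does not occur.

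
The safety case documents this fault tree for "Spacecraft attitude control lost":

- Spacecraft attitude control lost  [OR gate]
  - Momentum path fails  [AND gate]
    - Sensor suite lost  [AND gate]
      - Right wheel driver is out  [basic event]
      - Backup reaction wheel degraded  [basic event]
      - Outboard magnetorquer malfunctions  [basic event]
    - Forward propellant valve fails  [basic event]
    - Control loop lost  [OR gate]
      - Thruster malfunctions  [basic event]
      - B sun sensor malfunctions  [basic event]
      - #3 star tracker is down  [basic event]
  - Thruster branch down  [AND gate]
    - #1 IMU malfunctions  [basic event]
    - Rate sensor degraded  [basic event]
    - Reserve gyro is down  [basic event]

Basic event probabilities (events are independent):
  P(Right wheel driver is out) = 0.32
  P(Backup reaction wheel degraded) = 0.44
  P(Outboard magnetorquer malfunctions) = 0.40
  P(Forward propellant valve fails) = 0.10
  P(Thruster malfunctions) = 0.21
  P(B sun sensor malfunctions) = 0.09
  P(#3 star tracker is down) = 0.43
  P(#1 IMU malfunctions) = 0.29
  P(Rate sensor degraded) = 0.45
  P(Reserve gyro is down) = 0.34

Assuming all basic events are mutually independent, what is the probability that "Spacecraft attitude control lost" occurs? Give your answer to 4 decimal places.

P(Sensor suite lost) [AND] = 0.32 × 0.44 × 0.40 = 0.056320
P(Control loop lost) [OR] = 1 − (1−0.21) × (1−0.09) × (1−0.43) = 0.590227
P(Momentum path fails) [AND] = 0.056320 × 0.10 × 0.590227 = 0.003324
P(Thruster branch down) [AND] = 0.29 × 0.45 × 0.34 = 0.044370
P(Spacecraft attitude control lost) [OR] = 1 − (1−0.003324) × (1−0.044370) = 0.047547
Rounded to 4 decimal places: P(Spacecraft attitude control lost) ≈ 0.0475.

0.0475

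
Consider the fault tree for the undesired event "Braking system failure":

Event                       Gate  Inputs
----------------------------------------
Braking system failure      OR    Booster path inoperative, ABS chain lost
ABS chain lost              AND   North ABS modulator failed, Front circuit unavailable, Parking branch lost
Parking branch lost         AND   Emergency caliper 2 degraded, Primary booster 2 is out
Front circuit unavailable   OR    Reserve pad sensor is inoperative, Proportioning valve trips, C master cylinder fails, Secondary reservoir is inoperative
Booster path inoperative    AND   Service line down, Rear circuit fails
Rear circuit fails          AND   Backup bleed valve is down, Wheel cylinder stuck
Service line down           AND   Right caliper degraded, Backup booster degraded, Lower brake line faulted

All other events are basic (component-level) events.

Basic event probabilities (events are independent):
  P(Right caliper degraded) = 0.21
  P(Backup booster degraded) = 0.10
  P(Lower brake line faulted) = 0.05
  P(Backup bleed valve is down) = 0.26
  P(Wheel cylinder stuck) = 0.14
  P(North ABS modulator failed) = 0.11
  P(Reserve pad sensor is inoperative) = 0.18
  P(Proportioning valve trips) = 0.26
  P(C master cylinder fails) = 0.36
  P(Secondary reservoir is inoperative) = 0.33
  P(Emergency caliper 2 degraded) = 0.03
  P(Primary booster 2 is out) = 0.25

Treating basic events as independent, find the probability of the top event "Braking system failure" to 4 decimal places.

P(Service line down) [AND] = 0.21 × 0.10 × 0.05 = 0.001050
P(Rear circuit fails) [AND] = 0.26 × 0.14 = 0.036400
P(Booster path inoperative) [AND] = 0.001050 × 0.036400 = 0.000038
P(Front circuit unavailable) [OR] = 1 − (1−0.18) × (1−0.26) × (1−0.36) × (1−0.33) = 0.739804
P(Parking branch lost) [AND] = 0.03 × 0.25 = 0.007500
P(ABS chain lost) [AND] = 0.11 × 0.739804 × 0.007500 = 0.000610
P(Braking system failure) [OR] = 1 − (1−0.000038) × (1−0.000610) = 0.000648
Rounded to 4 decimal places: P(Braking system failure) ≈ 0.0006.

0.0006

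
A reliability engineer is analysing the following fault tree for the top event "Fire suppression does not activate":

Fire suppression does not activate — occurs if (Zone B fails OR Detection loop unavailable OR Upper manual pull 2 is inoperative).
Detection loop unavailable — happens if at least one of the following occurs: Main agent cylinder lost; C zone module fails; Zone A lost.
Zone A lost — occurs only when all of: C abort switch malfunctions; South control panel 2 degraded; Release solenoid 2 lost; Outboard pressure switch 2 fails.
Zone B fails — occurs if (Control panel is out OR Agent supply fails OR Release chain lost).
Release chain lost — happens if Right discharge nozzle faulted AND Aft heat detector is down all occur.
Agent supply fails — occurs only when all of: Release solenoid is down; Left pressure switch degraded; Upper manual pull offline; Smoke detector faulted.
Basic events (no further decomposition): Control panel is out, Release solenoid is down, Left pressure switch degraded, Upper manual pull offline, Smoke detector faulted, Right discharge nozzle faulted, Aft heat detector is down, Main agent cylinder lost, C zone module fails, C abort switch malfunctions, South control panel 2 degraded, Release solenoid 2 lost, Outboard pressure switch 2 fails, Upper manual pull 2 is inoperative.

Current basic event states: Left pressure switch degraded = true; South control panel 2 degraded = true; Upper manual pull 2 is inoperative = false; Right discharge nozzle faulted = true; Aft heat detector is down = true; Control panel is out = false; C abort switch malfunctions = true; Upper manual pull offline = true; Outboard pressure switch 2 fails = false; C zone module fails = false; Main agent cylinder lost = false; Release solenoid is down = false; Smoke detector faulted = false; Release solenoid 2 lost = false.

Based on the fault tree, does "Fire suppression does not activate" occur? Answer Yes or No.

Agent supply fails [AND]: Release solenoid is down=not, Left pressure switch degraded=occurs, Upper manual pull offline=occurs, Smoke detector faulted=not → not all inputs occur → does not occur.
Release chain lost [AND]: Right discharge nozzle faulted=occurs, Aft heat detector is down=occurs → all inputs occur → occurs.
Zone B fails [OR]: Control panel is out=not, Agent supply fails=not, Release chain lost=occurs → at least one input occurs → occurs.
Zone A lost [AND]: C abort switch malfunctions=occurs, South control panel 2 degraded=occurs, Release solenoid 2 lost=not, Outboard pressure switch 2 fails=not → not all inputs occur → does not occur.
Detection loop unavailable [OR]: Main agent cylinder lost=not, C zone module fails=not, Zone A lost=not → no input occurs → does not occur.
Fire suppression does not activate [OR]: Zone B fails=occurs, Detection loop unavailable=not, Upper manual pull 2 is inoperative=not → at least one input occurs → occurs.

Yes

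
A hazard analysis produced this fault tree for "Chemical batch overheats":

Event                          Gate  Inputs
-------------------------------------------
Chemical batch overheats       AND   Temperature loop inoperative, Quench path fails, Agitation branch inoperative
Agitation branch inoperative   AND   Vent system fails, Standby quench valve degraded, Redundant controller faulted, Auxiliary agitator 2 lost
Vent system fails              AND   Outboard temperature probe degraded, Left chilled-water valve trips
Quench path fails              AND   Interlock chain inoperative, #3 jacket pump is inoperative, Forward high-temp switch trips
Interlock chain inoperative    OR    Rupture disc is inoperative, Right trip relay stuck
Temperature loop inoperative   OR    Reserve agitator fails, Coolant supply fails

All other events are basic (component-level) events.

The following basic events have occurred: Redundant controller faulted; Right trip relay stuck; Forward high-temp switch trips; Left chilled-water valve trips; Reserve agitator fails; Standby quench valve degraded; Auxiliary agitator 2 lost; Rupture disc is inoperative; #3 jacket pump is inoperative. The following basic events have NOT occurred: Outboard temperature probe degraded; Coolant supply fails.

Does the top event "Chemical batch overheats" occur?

Temperature loop inoperative [OR]: Reserve agitator fails=occurs, Coolant supply fails=not → at least one input occurs → occurs.
Interlock chain inoperative [OR]: Rupture disc is inoperative=occurs, Right trip relay stuck=occurs → at least one input occurs → occurs.
Quench path fails [AND]: Interlock chain inoperative=occurs, #3 jacket pump is inoperative=occurs, Forward high-temp switch trips=occurs → all inputs occur → occurs.
Vent system fails [AND]: Outboard temperature probe degraded=not, Left chilled-water valve trips=occurs → not all inputs occur → does not occur.
Agitation branch inoperative [AND]: Vent system fails=not, Standby quench valve degraded=occurs, Redundant controller faulted=occurs, Auxiliary agitator 2 lost=occurs → not all inputs occur → does not occur.
Chemical batch overheats [AND]: Temperature loop inoperative=occurs, Quench path fails=occurs, Agitation branch inoperative=not → not all inputs occur → does not occur.

No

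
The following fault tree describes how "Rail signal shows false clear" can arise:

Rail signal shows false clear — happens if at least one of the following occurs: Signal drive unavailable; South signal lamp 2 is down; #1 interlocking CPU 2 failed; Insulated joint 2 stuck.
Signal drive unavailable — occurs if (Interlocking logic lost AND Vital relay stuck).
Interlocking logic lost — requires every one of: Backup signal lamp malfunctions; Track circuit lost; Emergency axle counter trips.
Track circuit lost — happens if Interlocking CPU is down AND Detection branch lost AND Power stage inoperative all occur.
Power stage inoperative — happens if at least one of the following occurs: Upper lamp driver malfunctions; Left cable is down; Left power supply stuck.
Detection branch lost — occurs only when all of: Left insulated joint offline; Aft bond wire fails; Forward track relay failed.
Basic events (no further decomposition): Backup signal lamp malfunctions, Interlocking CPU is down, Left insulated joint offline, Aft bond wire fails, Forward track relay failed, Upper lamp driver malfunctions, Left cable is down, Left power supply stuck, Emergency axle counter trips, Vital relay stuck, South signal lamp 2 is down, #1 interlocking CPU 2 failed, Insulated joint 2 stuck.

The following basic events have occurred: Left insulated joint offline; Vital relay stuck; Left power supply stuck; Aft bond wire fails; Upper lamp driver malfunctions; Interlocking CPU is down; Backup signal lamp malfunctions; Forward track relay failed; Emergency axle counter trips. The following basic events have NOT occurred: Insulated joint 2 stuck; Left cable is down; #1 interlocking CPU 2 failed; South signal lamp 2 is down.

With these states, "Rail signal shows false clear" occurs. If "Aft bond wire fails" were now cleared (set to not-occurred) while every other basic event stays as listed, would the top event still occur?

Counterfactual: set "Aft bond wire fails" to not occurred.
Detection branch lost [AND]: Left insulated joint offline=occurs, Aft bond wire fails=not, Forward track relay failed=occurs → not all inputs occur → does not occur.
Power stage inoperative [OR]: Upper lamp driver malfunctions=occurs, Left cable is down=not, Left power supply stuck=occurs → at least one input occurs → occurs.
Track circuit lost [AND]: Interlocking CPU is down=occurs, Detection branch lost=not, Power stage inoperative=occurs → not all inputs occur → does not occur.
Interlocking logic lost [AND]: Backup signal lamp malfunctions=occurs, Track circuit lost=not, Emergency axle counter trips=occurs → not all inputs occur → does not occur.
Signal drive unavailable [AND]: Interlocking logic lost=not, Vital relay stuck=occurs → not all inputs occur → does not occur.
Rail signal shows false clear [OR]: Signal drive unavailable=not, South signal lamp 2 is down=not, #1 interlocking CPU 2 failed=not, Insulated joint 2 stuck=not → no input occurs → does not occur.

No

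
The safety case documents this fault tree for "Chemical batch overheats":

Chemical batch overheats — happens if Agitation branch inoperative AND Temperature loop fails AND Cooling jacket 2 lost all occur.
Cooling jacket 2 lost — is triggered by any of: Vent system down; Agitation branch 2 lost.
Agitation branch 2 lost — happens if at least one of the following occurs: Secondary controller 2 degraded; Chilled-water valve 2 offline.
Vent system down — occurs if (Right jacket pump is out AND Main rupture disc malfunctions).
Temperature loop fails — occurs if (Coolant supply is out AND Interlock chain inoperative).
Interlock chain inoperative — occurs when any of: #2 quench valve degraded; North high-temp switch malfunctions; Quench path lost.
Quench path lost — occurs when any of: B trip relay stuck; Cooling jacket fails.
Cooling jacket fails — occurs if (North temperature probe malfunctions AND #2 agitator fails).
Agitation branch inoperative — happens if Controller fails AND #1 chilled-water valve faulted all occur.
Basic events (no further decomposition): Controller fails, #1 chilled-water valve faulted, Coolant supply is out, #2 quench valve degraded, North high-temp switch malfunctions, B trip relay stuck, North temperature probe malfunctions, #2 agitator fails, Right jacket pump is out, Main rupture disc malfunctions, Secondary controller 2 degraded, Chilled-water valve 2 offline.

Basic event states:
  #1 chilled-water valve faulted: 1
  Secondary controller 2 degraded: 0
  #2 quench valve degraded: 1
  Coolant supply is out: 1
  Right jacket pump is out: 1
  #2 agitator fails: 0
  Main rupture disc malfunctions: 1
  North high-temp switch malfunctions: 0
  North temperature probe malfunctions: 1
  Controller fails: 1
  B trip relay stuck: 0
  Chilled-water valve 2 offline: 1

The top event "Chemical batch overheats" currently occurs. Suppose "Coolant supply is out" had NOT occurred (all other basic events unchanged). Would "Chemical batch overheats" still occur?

No

Counterfactual: set "Coolant supply is out" to not occurred.
Agitation branch inoperative [AND]: Controller fails=occurs, #1 chilled-water valve faulted=occurs → all inputs occur → occurs.
Cooling jacket fails [AND]: North temperature probe malfunctions=occurs, #2 agitator fails=not → not all inputs occur → does not occur.
Quench path lost [OR]: B trip relay stuck=not, Cooling jacket fails=not → no input occurs → does not occur.
Interlock chain inoperative [OR]: #2 quench valve degraded=occurs, North high-temp switch malfunctions=not, Quench path lost=not → at least one input occurs → occurs.
Temperature loop fails [AND]: Coolant supply is out=not, Interlock chain inoperative=occurs → not all inputs occur → does not occur.
Vent system down [AND]: Right jacket pump is out=occurs, Main rupture disc malfunctions=occurs → all inputs occur → occurs.
Agitation branch 2 lost [OR]: Secondary controller 2 degraded=not, Chilled-water valve 2 offline=occurs → at least one input occurs → occurs.
Cooling jacket 2 lost [OR]: Vent system down=occurs, Agitation branch 2 lost=occurs → at least one input occurs → occurs.
Chemical batch overheats [AND]: Agitation branch inoperative=occurs, Temperature loop fails=not, Cooling jacket 2 lost=occurs → not all inputs occur → does not occur.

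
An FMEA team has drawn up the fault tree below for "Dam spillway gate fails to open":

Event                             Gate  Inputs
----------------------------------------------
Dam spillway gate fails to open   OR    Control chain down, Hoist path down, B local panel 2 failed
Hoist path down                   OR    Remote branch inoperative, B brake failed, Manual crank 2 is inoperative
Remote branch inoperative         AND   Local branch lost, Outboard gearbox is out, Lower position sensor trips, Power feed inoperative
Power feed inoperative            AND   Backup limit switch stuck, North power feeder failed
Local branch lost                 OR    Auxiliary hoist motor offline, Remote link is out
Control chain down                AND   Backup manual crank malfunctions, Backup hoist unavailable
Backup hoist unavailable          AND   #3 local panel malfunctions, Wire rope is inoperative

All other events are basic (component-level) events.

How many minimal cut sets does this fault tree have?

Backup hoist unavailable [AND]: one cut set from each child combined → 1 × 1 = 1 cut set(s).
Control chain down [AND]: one cut set from each child combined → 1 × 1 = 1 cut set(s).
Local branch lost [OR]: union of children's cut sets → 2 cut set(s).
Power feed inoperative [AND]: one cut set from each child combined → 1 × 1 = 1 cut set(s).
Remote branch inoperative [AND]: one cut set from each child combined → 2 × 1 × 1 × 1 = 2 cut set(s).
Hoist path down [OR]: union of children's cut sets → 4 cut set(s).
Dam spillway gate fails to open [OR]: union of children's cut sets → 6 cut set(s).
Minimal cut sets: {#3 local panel malfunctions, Backup manual crank malfunctions, Wire rope is inoperative}; {Auxiliary hoist motor offline, Backup limit switch stuck, Lower position sensor trips, North power feeder failed, Outboard gearbox is out}; {Backup limit switch stuck, Lower position sensor trips, North power feeder failed, Outboard gearbox is out, Remote link is out}; {B brake failed}; {Manual crank 2 is inoperative}; {B local panel 2 failed}.

6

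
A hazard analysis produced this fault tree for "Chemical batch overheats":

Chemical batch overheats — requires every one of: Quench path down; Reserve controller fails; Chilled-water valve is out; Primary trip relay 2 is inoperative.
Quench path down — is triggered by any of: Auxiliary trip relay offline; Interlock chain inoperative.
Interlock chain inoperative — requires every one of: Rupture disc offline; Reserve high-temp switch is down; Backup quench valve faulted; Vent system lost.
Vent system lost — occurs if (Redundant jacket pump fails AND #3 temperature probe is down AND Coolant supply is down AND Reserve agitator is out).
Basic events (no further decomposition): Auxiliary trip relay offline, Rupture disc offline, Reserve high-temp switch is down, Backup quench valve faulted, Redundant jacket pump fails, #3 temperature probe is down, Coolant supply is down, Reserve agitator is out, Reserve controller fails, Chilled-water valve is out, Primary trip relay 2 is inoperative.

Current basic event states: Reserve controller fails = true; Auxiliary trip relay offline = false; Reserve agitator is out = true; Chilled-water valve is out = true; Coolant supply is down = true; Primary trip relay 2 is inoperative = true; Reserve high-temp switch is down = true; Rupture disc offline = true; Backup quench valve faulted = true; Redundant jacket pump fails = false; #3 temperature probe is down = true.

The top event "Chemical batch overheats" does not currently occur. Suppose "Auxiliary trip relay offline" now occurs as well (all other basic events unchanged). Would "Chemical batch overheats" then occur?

Yes

Counterfactual: set "Auxiliary trip relay offline" to occurred.
Vent system lost [AND]: Redundant jacket pump fails=not, #3 temperature probe is down=occurs, Coolant supply is down=occurs, Reserve agitator is out=occurs → not all inputs occur → does not occur.
Interlock chain inoperative [AND]: Rupture disc offline=occurs, Reserve high-temp switch is down=occurs, Backup quench valve faulted=occurs, Vent system lost=not → not all inputs occur → does not occur.
Quench path down [OR]: Auxiliary trip relay offline=occurs, Interlock chain inoperative=not → at least one input occurs → occurs.
Chemical batch overheats [AND]: Quench path down=occurs, Reserve controller fails=occurs, Chilled-water valve is out=occurs, Primary trip relay 2 is inoperative=occurs → all inputs occur → occurs.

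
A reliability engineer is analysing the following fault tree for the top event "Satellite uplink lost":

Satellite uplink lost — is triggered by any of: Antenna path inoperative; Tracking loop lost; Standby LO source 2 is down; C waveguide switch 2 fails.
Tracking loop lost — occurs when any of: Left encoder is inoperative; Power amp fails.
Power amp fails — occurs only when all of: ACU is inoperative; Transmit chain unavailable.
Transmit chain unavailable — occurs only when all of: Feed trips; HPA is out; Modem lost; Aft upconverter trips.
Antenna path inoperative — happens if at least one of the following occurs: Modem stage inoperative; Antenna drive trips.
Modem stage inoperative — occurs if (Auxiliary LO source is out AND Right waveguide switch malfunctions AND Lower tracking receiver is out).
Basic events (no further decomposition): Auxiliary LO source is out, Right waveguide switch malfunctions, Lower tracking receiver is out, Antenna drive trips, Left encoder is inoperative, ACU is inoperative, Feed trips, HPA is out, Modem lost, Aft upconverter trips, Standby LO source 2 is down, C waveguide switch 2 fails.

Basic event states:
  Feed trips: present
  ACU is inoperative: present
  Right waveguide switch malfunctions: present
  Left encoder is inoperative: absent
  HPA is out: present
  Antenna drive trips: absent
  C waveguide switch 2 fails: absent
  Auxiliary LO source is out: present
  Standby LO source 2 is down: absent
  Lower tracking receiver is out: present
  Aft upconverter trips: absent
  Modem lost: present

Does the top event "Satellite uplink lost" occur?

Yes

Modem stage inoperative [AND]: Auxiliary LO source is out=occurs, Right waveguide switch malfunctions=occurs, Lower tracking receiver is out=occurs → all inputs occur → occurs.
Antenna path inoperative [OR]: Modem stage inoperative=occurs, Antenna drive trips=not → at least one input occurs → occurs.
Transmit chain unavailable [AND]: Feed trips=occurs, HPA is out=occurs, Modem lost=occurs, Aft upconverter trips=not → not all inputs occur → does not occur.
Power amp fails [AND]: ACU is inoperative=occurs, Transmit chain unavailable=not → not all inputs occur → does not occur.
Tracking loop lost [OR]: Left encoder is inoperative=not, Power amp fails=not → no input occurs → does not occur.
Satellite uplink lost [OR]: Antenna path inoperative=occurs, Tracking loop lost=not, Standby LO source 2 is down=not, C waveguide switch 2 fails=not → at least one input occurs → occurs.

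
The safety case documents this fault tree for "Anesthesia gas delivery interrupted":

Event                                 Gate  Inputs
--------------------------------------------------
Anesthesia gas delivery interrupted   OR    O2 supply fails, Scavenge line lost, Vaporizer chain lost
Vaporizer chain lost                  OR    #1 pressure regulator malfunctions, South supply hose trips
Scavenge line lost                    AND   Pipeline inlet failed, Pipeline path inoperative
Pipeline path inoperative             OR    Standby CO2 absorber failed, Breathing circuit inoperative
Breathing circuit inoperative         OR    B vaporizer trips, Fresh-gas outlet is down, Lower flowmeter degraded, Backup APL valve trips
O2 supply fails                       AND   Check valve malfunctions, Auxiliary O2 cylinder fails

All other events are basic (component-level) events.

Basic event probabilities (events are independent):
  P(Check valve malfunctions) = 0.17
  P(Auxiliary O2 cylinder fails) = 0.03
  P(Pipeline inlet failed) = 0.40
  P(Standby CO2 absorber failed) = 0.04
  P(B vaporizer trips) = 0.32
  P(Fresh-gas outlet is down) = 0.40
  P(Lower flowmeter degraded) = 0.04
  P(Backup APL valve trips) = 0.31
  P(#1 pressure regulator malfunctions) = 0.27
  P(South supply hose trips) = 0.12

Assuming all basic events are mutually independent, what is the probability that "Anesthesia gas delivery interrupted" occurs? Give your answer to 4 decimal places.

P(O2 supply fails) [AND] = 0.17 × 0.03 = 0.005100
P(Breathing circuit inoperative) [OR] = 1 − (1−0.32) × (1−0.40) × (1−0.04) × (1−0.31) = 0.729741
P(Pipeline path inoperative) [OR] = 1 − (1−0.04) × (1−0.729741) = 0.740551
P(Scavenge line lost) [AND] = 0.40 × 0.740551 = 0.296220
P(Vaporizer chain lost) [OR] = 1 − (1−0.27) × (1−0.12) = 0.357600
P(Anesthesia gas delivery interrupted) [OR] = 1 − (1−0.005100) × (1−0.296220) × (1−0.357600) = 0.550197
Rounded to 4 decimal places: P(Anesthesia gas delivery interrupted) ≈ 0.5502.

0.5502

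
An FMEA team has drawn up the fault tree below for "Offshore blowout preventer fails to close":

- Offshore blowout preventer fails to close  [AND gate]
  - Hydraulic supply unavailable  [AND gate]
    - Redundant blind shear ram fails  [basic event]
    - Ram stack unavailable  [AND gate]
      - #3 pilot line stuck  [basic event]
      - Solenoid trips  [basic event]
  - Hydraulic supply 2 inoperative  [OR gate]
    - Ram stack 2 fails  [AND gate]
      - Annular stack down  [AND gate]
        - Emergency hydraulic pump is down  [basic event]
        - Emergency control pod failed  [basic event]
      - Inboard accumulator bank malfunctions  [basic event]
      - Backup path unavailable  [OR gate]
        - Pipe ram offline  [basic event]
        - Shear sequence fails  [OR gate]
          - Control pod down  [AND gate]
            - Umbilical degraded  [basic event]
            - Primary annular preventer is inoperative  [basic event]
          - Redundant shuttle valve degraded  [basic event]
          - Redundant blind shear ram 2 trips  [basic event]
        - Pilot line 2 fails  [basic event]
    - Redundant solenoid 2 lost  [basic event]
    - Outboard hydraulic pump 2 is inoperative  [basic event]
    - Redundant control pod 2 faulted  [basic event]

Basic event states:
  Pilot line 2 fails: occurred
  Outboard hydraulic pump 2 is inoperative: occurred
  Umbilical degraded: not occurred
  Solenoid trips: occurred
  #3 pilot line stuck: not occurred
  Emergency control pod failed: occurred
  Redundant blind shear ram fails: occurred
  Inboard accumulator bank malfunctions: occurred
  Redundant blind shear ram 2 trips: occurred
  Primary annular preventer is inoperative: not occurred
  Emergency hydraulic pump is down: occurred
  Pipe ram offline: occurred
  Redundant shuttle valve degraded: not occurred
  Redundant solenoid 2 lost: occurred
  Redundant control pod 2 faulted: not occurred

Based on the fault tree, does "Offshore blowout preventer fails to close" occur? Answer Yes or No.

No

Ram stack unavailable [AND]: #3 pilot line stuck=not, Solenoid trips=occurs → not all inputs occur → does not occur.
Hydraulic supply unavailable [AND]: Redundant blind shear ram fails=occurs, Ram stack unavailable=not → not all inputs occur → does not occur.
Annular stack down [AND]: Emergency hydraulic pump is down=occurs, Emergency control pod failed=occurs → all inputs occur → occurs.
Control pod down [AND]: Umbilical degraded=not, Primary annular preventer is inoperative=not → not all inputs occur → does not occur.
Shear sequence fails [OR]: Control pod down=not, Redundant shuttle valve degraded=not, Redundant blind shear ram 2 trips=occurs → at least one input occurs → occurs.
Backup path unavailable [OR]: Pipe ram offline=occurs, Shear sequence fails=occurs, Pilot line 2 fails=occurs → at least one input occurs → occurs.
Ram stack 2 fails [AND]: Annular stack down=occurs, Inboard accumulator bank malfunctions=occurs, Backup path unavailable=occurs → all inputs occur → occurs.
Hydraulic supply 2 inoperative [OR]: Ram stack 2 fails=occurs, Redundant solenoid 2 lost=occurs, Outboard hydraulic pump 2 is inoperative=occurs, Redundant control pod 2 faulted=not → at least one input occurs → occurs.
Offshore blowout preventer fails to close [AND]: Hydraulic supply unavailable=not, Hydraulic supply 2 inoperative=occurs → not all inputs occur → does not occur.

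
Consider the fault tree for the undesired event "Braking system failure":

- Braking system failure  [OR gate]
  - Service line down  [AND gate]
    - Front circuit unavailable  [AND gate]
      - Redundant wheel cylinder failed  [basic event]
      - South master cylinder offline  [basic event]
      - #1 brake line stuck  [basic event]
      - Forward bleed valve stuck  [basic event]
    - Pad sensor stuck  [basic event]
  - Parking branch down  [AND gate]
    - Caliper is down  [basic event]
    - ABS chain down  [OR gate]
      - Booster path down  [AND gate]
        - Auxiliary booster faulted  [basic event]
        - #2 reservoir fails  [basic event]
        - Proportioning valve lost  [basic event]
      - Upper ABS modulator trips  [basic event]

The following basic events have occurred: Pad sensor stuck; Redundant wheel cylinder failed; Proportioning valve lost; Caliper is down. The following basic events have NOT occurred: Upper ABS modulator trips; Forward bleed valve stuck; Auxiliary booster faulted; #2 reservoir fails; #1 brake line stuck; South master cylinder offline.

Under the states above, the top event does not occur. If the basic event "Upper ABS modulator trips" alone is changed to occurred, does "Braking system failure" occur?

Counterfactual: set "Upper ABS modulator trips" to occurred.
Front circuit unavailable [AND]: Redundant wheel cylinder failed=occurs, South master cylinder offline=not, #1 brake line stuck=not, Forward bleed valve stuck=not → not all inputs occur → does not occur.
Service line down [AND]: Front circuit unavailable=not, Pad sensor stuck=occurs → not all inputs occur → does not occur.
Booster path down [AND]: Auxiliary booster faulted=not, #2 reservoir fails=not, Proportioning valve lost=occurs → not all inputs occur → does not occur.
ABS chain down [OR]: Booster path down=not, Upper ABS modulator trips=occurs → at least one input occurs → occurs.
Parking branch down [AND]: Caliper is down=occurs, ABS chain down=occurs → all inputs occur → occurs.
Braking system failure [OR]: Service line down=not, Parking branch down=occurs → at least one input occurs → occurs.

Yes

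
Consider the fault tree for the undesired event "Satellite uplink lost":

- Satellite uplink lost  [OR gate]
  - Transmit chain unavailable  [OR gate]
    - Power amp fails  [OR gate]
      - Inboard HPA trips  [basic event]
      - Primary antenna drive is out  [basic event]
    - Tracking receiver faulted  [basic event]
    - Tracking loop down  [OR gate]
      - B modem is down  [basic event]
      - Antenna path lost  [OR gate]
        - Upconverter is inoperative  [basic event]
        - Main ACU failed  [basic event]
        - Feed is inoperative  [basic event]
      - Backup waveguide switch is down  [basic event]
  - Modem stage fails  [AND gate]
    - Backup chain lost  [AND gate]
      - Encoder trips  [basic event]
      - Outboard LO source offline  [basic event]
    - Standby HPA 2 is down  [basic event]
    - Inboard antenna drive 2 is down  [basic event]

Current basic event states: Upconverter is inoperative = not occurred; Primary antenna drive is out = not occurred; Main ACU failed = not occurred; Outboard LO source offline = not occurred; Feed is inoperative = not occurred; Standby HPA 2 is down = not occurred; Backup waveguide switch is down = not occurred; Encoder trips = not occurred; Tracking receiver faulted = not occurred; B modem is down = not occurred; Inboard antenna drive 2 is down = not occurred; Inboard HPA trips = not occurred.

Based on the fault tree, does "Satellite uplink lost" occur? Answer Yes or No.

No

Power amp fails [OR]: Inboard HPA trips=not, Primary antenna drive is out=not → no input occurs → does not occur.
Antenna path lost [OR]: Upconverter is inoperative=not, Main ACU failed=not, Feed is inoperative=not → no input occurs → does not occur.
Tracking loop down [OR]: B modem is down=not, Antenna path lost=not, Backup waveguide switch is down=not → no input occurs → does not occur.
Transmit chain unavailable [OR]: Power amp fails=not, Tracking receiver faulted=not, Tracking loop down=not → no input occurs → does not occur.
Backup chain lost [AND]: Encoder trips=not, Outboard LO source offline=not → not all inputs occur → does not occur.
Modem stage fails [AND]: Backup chain lost=not, Standby HPA 2 is down=not, Inboard antenna drive 2 is down=not → not all inputs occur → does not occur.
Satellite uplink lost [OR]: Transmit chain unavailable=not, Modem stage fails=not → no input occurs → does not occur.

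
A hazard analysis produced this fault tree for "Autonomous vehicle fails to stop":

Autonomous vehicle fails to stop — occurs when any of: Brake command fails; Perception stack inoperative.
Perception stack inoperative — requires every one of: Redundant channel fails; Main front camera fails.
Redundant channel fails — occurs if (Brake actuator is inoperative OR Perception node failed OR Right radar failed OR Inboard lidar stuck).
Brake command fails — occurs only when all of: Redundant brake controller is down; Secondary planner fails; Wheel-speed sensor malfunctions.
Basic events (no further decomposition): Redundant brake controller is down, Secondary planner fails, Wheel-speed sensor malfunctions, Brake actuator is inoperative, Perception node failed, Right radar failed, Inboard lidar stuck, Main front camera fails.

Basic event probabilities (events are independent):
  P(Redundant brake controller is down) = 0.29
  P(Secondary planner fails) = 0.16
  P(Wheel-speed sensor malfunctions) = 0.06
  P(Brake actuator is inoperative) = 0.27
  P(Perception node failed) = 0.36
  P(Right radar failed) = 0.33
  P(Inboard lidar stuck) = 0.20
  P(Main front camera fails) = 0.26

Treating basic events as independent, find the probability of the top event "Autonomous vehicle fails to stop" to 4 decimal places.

0.1971

P(Brake command fails) [AND] = 0.29 × 0.16 × 0.06 = 0.002784
P(Redundant channel fails) [OR] = 1 − (1−0.27) × (1−0.36) × (1−0.33) × (1−0.20) = 0.749581
P(Perception stack inoperative) [AND] = 0.749581 × 0.26 = 0.194891
P(Autonomous vehicle fails to stop) [OR] = 1 − (1−0.002784) × (1−0.194891) = 0.197132
Rounded to 4 decimal places: P(Autonomous vehicle fails to stop) ≈ 0.1971.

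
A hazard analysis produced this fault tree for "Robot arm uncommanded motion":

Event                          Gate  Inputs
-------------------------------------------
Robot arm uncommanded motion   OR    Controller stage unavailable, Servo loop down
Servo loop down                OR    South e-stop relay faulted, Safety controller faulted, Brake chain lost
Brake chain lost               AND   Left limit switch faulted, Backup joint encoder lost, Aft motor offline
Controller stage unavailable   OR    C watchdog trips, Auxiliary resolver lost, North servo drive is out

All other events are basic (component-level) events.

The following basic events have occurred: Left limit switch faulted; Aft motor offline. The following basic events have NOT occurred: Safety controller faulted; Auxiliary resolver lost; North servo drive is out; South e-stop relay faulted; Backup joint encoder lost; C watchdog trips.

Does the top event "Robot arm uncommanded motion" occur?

Controller stage unavailable [OR]: C watchdog trips=not, Auxiliary resolver lost=not, North servo drive is out=not → no input occurs → does not occur.
Brake chain lost [AND]: Left limit switch faulted=occurs, Backup joint encoder lost=not, Aft motor offline=occurs → not all inputs occur → does not occur.
Servo loop down [OR]: South e-stop relay faulted=not, Safety controller faulted=not, Brake chain lost=not → no input occurs → does not occur.
Robot arm uncommanded motion [OR]: Controller stage unavailable=not, Servo loop down=not → no input occurs → does not occur.

No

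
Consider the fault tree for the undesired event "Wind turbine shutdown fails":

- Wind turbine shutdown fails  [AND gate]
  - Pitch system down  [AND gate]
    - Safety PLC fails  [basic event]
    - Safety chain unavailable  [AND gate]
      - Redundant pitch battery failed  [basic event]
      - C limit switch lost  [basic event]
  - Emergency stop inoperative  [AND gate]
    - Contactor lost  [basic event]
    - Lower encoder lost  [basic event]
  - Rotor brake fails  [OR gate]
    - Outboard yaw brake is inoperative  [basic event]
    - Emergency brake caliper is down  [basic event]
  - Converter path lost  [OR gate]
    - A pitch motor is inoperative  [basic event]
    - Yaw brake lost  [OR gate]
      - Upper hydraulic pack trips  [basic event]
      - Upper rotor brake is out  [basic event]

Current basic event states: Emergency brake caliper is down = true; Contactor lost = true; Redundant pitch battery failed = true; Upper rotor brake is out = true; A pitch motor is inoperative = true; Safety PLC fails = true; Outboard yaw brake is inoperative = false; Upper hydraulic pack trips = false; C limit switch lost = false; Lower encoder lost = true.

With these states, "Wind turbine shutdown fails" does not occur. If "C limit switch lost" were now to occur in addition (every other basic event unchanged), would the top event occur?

Yes

Counterfactual: set "C limit switch lost" to occurred.
Safety chain unavailable [AND]: Redundant pitch battery failed=occurs, C limit switch lost=occurs → all inputs occur → occurs.
Pitch system down [AND]: Safety PLC fails=occurs, Safety chain unavailable=occurs → all inputs occur → occurs.
Emergency stop inoperative [AND]: Contactor lost=occurs, Lower encoder lost=occurs → all inputs occur → occurs.
Rotor brake fails [OR]: Outboard yaw brake is inoperative=not, Emergency brake caliper is down=occurs → at least one input occurs → occurs.
Yaw brake lost [OR]: Upper hydraulic pack trips=not, Upper rotor brake is out=occurs → at least one input occurs → occurs.
Converter path lost [OR]: A pitch motor is inoperative=occurs, Yaw brake lost=occurs → at least one input occurs → occurs.
Wind turbine shutdown fails [AND]: Pitch system down=occurs, Emergency stop inoperative=occurs, Rotor brake fails=occurs, Converter path lost=occurs → all inputs occur → occurs.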